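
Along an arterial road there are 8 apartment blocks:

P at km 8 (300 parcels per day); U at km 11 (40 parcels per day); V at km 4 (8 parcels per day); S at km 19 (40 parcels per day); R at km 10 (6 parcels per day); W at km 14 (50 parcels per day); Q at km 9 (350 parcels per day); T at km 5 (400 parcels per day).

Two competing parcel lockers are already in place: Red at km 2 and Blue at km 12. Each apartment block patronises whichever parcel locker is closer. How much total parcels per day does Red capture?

The indifferent point is the midpoint (2+12)/2 = 7; apartment blocks left of it (closer to Red at 2) go to Red, those right go to Blue.
  V at 4 (w=8) → Red
  T at 5 (w=400) → Red
  P at 8 (w=300) → Blue
  Q at 9 (w=350) → Blue
  R at 10 (w=6) → Blue
  U at 11 (w=40) → Blue
  W at 14 (w=50) → Blue
  S at 19 (w=40) → Blue
Red captures 408; Blue captures 786.

408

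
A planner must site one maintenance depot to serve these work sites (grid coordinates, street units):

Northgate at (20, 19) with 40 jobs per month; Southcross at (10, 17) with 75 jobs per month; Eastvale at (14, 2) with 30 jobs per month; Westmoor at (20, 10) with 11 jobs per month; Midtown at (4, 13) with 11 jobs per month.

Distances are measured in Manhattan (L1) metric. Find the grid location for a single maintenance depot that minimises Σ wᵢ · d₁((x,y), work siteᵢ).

(10, 17)

Manhattan distance separates: Σwᵢ(|x−xᵢ|+|y−yᵢ|) = Σwᵢ|x−xᵢ| + Σwᵢ|y−yᵢ|, so x and y are optimised independently as 1-D weighted medians.
Total weight W = 167; half = 83.5.
x-coordinate, sorted with cumulative weight:
  x=4 (Midtown, w=11) cum 11
  x=10 (Southcross, w=75) cum 86  ← median
  x=14 (Eastvale, w=30) cum 116
  x=20 (Northgate, w=40) cum 156
  x=20 (Westmoor, w=11) cum 167
⇒ x* = 10
y-coordinate, sorted with cumulative weight:
  y=2 (Eastvale, w=30) cum 30
  y=10 (Westmoor, w=11) cum 41
  y=13 (Midtown, w=11) cum 52
  y=17 (Southcross, w=75) cum 127  ← median
  y=19 (Northgate, w=40) cum 167
⇒ y* = 17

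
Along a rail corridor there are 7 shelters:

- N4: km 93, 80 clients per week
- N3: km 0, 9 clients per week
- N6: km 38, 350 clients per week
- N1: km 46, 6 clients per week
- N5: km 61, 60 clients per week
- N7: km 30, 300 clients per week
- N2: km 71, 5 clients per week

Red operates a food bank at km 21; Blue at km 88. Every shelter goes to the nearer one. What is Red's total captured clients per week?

The indifferent point is the midpoint (21+88)/2 = 54.5; shelters left of it (closer to Red at 21) go to Red, those right go to Blue.
  N3 at 0 (w=9) → Red
  N7 at 30 (w=300) → Red
  N6 at 38 (w=350) → Red
  N1 at 46 (w=6) → Red
  N5 at 61 (w=60) → Blue
  N2 at 71 (w=5) → Blue
  N4 at 93 (w=80) → Blue
Red captures 665; Blue captures 145.

665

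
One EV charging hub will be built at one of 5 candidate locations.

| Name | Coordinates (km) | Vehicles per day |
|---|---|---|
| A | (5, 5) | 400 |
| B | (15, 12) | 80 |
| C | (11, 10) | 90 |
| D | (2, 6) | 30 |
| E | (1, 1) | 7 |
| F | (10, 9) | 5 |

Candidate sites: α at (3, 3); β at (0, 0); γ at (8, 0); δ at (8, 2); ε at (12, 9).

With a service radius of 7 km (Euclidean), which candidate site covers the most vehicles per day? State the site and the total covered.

Coverage radius r = 7 km; a point is covered iff (Δx)²+(Δy)² ≤ 7² = 49.
  α (3, 3): covers {A, D, E} → 437
  β (0, 0): covers {D, E} → 37
  γ (8, 0): covers {A} → 400
  δ (8, 2): covers {A} → 400
  ε (12, 9): covers {B, C, F} → 175
Maximum coverage at α: 437 vehicles per day.

α, covering 437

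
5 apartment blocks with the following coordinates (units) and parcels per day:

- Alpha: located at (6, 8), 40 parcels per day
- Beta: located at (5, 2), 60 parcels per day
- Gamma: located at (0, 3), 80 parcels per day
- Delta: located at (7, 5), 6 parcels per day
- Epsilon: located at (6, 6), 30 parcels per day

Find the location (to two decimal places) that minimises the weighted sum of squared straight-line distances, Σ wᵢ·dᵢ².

(3.53, 4.12)

The minimiser of Σwᵢ‖p−pᵢ‖² is the weighted centroid p* = (Σwᵢpᵢ)/(Σwᵢ).
Σwᵢ = 216.
Σwᵢxᵢ = 40·6 + 60·5 + 80·0 + 6·7 + 30·6 = 762.
Σwᵢyᵢ = 40·8 + 60·2 + 80·3 + 6·5 + 30·6 = 890.
x* = 762/216 = 3.53, y* = 890/216 = 4.12.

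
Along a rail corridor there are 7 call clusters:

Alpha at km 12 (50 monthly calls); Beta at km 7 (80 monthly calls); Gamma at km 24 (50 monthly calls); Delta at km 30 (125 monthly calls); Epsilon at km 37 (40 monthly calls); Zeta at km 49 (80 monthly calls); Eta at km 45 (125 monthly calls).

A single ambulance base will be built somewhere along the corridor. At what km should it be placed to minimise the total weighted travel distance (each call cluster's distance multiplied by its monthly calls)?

For a sum of weighted absolute distances on a line, the optimum is the weighted median (not the mean). Total weight W = 550; half-weight = 275.
Sort by position and accumulate weight:
  km 7 (Beta, w=80) → cum 80
  km 12 (Alpha, w=50) → cum 130
  km 24 (Gamma, w=50) → cum 180
  km 30 (Delta, w=125) → cum 305  ≥ 275 → median here
  km 37 (Epsilon, w=40) → cum 345
  km 45 (Eta, w=125) → cum 470
  km 49 (Zeta, w=80) → cum 550
Optimal location: km 30.

x = 30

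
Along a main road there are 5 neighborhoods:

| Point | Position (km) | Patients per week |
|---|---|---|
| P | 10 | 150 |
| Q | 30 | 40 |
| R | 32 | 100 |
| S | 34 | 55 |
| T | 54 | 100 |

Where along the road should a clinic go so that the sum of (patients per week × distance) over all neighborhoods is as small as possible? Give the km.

For a sum of weighted absolute distances on a line, the optimum is the weighted median (not the mean). Total weight W = 445; half-weight = 222.5.
Sort by position and accumulate weight:
  km 10 (P, w=150) → cum 150
  km 30 (Q, w=40) → cum 190
  km 32 (R, w=100) → cum 290  ≥ 222.5 → median here
  km 34 (S, w=55) → cum 345
  km 54 (T, w=100) → cum 445
Optimal location: km 32.

x = 32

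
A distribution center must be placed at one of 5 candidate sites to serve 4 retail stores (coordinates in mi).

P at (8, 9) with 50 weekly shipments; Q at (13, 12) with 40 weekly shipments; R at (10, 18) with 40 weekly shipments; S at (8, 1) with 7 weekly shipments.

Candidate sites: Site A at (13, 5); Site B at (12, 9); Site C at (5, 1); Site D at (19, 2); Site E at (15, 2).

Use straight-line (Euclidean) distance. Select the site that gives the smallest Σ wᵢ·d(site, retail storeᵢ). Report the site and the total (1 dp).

Total weighted distance at each candidate:
  Site A (13, 5): total = 1178.6
  Site B (12, 9): total = 757.9
  Site C (5, 1): total = 1701.1
  Site D (19, 2): total = 1930.0
  Site E (15, 2): total = 1622.9
Minimum is at Site B with total 757.9 mi.

Site B, total 757.9 mi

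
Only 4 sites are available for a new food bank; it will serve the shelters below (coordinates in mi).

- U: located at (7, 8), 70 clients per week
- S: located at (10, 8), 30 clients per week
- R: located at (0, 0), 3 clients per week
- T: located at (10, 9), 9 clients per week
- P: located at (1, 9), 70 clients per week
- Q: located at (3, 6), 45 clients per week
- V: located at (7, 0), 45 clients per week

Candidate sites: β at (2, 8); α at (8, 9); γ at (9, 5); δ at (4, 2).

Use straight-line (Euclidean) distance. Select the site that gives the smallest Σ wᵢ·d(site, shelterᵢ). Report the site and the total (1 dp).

β, total 1311.4 mi

Total weighted distance at each candidate:
  β (2, 8): total = 1311.4
  α (8, 9): total = 1380.1
  γ (9, 5): total = 1557.4
  δ (4, 2): total = 1701.4
Minimum is at β with total 1311.4 mi.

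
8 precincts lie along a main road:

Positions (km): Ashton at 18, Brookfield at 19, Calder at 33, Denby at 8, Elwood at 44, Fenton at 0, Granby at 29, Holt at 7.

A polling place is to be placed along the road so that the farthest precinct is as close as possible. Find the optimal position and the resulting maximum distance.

location 22, max distance 22

The 1-center on a line is the midpoint of the two extreme points: leftmost at 0, rightmost at 44.
Optimal location = (0 + 44)/2 = 22; maximum distance = (44 − 0)/2 = 22.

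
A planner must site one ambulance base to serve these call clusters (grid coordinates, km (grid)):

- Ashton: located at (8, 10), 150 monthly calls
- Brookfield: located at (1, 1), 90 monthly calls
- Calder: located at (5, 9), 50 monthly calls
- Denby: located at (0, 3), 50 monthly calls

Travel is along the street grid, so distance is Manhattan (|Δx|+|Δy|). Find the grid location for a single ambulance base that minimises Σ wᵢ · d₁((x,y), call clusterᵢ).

Manhattan distance separates: Σwᵢ(|x−xᵢ|+|y−yᵢ|) = Σwᵢ|x−xᵢ| + Σwᵢ|y−yᵢ|, so x and y are optimised independently as 1-D weighted medians.
Total weight W = 340; half = 170.
x-coordinate, sorted with cumulative weight:
  x=0 (Denby, w=50) cum 50
  x=1 (Brookfield, w=90) cum 140
  x=5 (Calder, w=50) cum 190  ← median
  x=8 (Ashton, w=150) cum 340
⇒ x* = 5
y-coordinate, sorted with cumulative weight:
  y=1 (Brookfield, w=90) cum 90
  y=3 (Denby, w=50) cum 140
  y=9 (Calder, w=50) cum 190  ← median
  y=10 (Ashton, w=150) cum 340
⇒ y* = 9

(5, 9)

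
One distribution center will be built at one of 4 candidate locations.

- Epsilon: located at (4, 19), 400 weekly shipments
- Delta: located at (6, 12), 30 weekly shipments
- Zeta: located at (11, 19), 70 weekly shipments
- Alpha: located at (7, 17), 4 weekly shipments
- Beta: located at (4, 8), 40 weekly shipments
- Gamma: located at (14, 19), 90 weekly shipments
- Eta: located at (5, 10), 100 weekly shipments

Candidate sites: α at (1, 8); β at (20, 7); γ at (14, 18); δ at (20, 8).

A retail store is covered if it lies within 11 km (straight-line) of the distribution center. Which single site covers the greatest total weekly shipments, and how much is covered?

γ, covering 594

Coverage radius r = 11 km; a point is covered iff (Δx)²+(Δy)² ≤ 11² = 121.
  α (1, 8): covers {Delta, Alpha, Beta, Eta} → 174
  β (20, 7): covers {none} → 0
  γ (14, 18): covers {Epsilon, Delta, Zeta, Alpha, Gamma} → 594
  δ (20, 8): covers {none} → 0
Maximum coverage at γ: 594 weekly shipments.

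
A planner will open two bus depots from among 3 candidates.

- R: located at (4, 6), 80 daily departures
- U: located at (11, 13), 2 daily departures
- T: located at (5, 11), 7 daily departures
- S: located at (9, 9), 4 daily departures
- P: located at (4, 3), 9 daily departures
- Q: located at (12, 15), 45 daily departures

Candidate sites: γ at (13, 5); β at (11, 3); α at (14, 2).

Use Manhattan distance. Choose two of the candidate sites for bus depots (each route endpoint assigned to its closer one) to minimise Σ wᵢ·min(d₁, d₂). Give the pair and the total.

{γ, β}, total 1508

Evaluate every pair (each demand assigned to the nearer of the two):
  {γ, β}: total = 1508
  {γ, α}: total = 1544
  {β, α}: total = 1598
Best pair: {γ, β} with total 1508.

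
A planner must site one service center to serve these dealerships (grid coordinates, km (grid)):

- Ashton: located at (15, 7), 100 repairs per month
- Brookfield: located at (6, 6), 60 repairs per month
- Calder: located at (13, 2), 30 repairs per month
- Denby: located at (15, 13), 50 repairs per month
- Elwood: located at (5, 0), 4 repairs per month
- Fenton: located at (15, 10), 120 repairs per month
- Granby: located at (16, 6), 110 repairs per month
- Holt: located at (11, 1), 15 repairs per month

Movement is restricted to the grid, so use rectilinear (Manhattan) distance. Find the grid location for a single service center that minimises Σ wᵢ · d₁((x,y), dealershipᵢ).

Manhattan distance separates: Σwᵢ(|x−xᵢ|+|y−yᵢ|) = Σwᵢ|x−xᵢ| + Σwᵢ|y−yᵢ|, so x and y are optimised independently as 1-D weighted medians.
Total weight W = 489; half = 244.5.
x-coordinate, sorted with cumulative weight:
  x=5 (Elwood, w=4) cum 4
  x=6 (Brookfield, w=60) cum 64
  x=11 (Holt, w=15) cum 79
  x=13 (Calder, w=30) cum 109
  x=15 (Ashton, w=100) cum 209
  x=15 (Denby, w=50) cum 259  ← median
  x=15 (Fenton, w=120) cum 379
  x=16 (Granby, w=110) cum 489
⇒ x* = 15
y-coordinate, sorted with cumulative weight:
  y=0 (Elwood, w=4) cum 4
  y=1 (Holt, w=15) cum 19
  y=2 (Calder, w=30) cum 49
  y=6 (Brookfield, w=60) cum 109
  y=6 (Granby, w=110) cum 219
  y=7 (Ashton, w=100) cum 319  ← median
  y=10 (Fenton, w=120) cum 439
  y=13 (Denby, w=50) cum 489
⇒ y* = 7

(15, 7)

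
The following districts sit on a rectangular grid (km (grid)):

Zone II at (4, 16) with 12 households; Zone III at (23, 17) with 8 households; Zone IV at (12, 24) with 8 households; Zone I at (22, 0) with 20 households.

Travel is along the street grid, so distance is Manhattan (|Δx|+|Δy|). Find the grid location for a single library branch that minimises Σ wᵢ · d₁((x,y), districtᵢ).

Manhattan distance separates: Σwᵢ(|x−xᵢ|+|y−yᵢ|) = Σwᵢ|x−xᵢ| + Σwᵢ|y−yᵢ|, so x and y are optimised independently as 1-D weighted medians.
Total weight W = 48; half = 24.
x-coordinate, sorted with cumulative weight:
  x=4 (Zone II, w=12) cum 12
  x=12 (Zone IV, w=8) cum 20
  x=22 (Zone I, w=20) cum 40  ← median
  x=23 (Zone III, w=8) cum 48
⇒ x* = 22
y-coordinate, sorted with cumulative weight:
  y=0 (Zone I, w=20) cum 20
  y=16 (Zone II, w=12) cum 32  ← median
  y=17 (Zone III, w=8) cum 40
  y=24 (Zone IV, w=8) cum 48
⇒ y* = 16

(22, 16)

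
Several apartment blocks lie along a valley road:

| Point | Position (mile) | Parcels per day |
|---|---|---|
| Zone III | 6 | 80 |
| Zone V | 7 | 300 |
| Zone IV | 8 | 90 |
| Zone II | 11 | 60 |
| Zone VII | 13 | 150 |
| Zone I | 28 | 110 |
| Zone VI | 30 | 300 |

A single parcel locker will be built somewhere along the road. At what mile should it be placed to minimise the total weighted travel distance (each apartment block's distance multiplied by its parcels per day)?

For a sum of weighted absolute distances on a line, the optimum is the weighted median (not the mean). Total weight W = 1090; half-weight = 545.
Sort by position and accumulate weight:
  mile 6 (Zone III, w=80) → cum 80
  mile 7 (Zone V, w=300) → cum 380
  mile 8 (Zone IV, w=90) → cum 470
  mile 11 (Zone II, w=60) → cum 530
  mile 13 (Zone VII, w=150) → cum 680  ≥ 545 → median here
  mile 28 (Zone I, w=110) → cum 790
  mile 30 (Zone VI, w=300) → cum 1090
Optimal location: mile 13.

x = 13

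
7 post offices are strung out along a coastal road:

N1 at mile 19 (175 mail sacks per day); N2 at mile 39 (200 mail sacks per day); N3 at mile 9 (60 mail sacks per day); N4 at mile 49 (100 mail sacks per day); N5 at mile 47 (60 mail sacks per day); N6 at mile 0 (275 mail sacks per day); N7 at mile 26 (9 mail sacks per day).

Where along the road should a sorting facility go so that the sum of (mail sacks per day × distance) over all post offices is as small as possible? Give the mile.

For a sum of weighted absolute distances on a line, the optimum is the weighted median (not the mean). Total weight W = 879; half-weight = 439.5.
Sort by position and accumulate weight:
  mile 0 (N6, w=275) → cum 275
  mile 9 (N3, w=60) → cum 335
  mile 19 (N1, w=175) → cum 510  ≥ 439.5 → median here
  mile 26 (N7, w=9) → cum 519
  mile 39 (N2, w=200) → cum 719
  mile 47 (N5, w=60) → cum 779
  mile 49 (N4, w=100) → cum 879
Optimal location: mile 19.

x = 19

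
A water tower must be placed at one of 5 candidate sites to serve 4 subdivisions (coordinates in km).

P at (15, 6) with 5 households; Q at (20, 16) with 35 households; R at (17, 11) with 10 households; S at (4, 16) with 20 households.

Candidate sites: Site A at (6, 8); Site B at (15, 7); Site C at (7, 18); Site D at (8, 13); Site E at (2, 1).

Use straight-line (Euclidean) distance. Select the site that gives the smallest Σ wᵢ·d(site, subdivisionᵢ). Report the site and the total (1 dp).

Site D, total 674.6 km

Total weighted distance at each candidate:
  Site A (6, 8): total = 889.4
  Site B (15, 7): total = 694.3
  Site C (7, 18): total = 726.6
  Site D (8, 13): total = 674.6
  Site E (2, 1): total = 1372.7
Minimum is at Site D with total 674.6 km.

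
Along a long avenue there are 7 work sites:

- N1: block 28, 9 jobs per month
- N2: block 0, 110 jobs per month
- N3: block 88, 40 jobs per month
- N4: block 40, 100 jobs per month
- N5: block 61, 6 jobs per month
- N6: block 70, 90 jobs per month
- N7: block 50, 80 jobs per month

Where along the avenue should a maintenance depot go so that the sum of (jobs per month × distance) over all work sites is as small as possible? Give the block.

x = 40

For a sum of weighted absolute distances on a line, the optimum is the weighted median (not the mean). Total weight W = 435; half-weight = 217.5.
Sort by position and accumulate weight:
  block 0 (N2, w=110) → cum 110
  block 28 (N1, w=9) → cum 119
  block 40 (N4, w=100) → cum 219  ≥ 217.5 → median here
  block 50 (N7, w=80) → cum 299
  block 61 (N5, w=6) → cum 305
  block 70 (N6, w=90) → cum 395
  block 88 (N3, w=40) → cum 435
Optimal location: block 40.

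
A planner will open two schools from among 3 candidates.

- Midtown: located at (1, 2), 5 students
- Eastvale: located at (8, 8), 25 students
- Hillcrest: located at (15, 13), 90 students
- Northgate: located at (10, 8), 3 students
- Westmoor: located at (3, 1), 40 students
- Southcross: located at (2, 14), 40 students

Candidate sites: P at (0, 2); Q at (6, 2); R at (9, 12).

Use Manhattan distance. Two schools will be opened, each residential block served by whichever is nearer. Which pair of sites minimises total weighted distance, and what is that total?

Evaluate every pair (each demand assigned to the nearer of the two):
  {P, R}: total = 1295
  {Q, R}: total = 1315
  {P, Q}: total = 2755
Best pair: {P, R} with total 1295.

{P, R}, total 1295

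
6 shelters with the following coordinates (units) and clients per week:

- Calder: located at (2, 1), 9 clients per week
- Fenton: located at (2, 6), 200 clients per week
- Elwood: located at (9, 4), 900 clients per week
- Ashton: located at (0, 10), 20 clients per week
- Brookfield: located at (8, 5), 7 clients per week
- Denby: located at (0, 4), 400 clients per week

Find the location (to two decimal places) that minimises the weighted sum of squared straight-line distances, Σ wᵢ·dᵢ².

The minimiser of Σwᵢ‖p−pᵢ‖² is the weighted centroid p* = (Σwᵢpᵢ)/(Σwᵢ).
Σwᵢ = 1536.
Σwᵢxᵢ = 9·2 + 200·2 + 900·9 + 20·0 + 7·8 + 400·0 = 8574.
Σwᵢyᵢ = 9·1 + 200·6 + 900·4 + 20·10 + 7·5 + 400·4 = 6644.
x* = 8574/1536 = 5.58, y* = 6644/1536 = 4.33.

(5.58, 4.33)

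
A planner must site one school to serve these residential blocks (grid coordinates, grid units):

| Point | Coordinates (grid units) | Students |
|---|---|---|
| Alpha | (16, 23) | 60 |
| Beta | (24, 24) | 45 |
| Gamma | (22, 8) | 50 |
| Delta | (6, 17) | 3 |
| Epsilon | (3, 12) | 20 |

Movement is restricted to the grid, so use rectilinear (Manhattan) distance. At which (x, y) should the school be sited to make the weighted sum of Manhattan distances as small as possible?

Manhattan distance separates: Σwᵢ(|x−xᵢ|+|y−yᵢ|) = Σwᵢ|x−xᵢ| + Σwᵢ|y−yᵢ|, so x and y are optimised independently as 1-D weighted medians.
Total weight W = 178; half = 89.
x-coordinate, sorted with cumulative weight:
  x=3 (Epsilon, w=20) cum 20
  x=6 (Delta, w=3) cum 23
  x=16 (Alpha, w=60) cum 83
  x=22 (Gamma, w=50) cum 133  ← median
  x=24 (Beta, w=45) cum 178
⇒ x* = 22
y-coordinate, sorted with cumulative weight:
  y=8 (Gamma, w=50) cum 50
  y=12 (Epsilon, w=20) cum 70
  y=17 (Delta, w=3) cum 73
  y=23 (Alpha, w=60) cum 133  ← median
  y=24 (Beta, w=45) cum 178
⇒ y* = 23

(22, 23)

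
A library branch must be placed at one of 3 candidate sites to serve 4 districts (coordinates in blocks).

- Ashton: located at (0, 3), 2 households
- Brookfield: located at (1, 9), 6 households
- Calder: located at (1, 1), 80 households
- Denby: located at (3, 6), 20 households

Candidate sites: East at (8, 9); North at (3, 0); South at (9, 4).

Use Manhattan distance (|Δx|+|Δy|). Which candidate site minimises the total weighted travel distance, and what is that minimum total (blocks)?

Total weighted distance at each candidate:
  East (8, 9): total = 1430
  North (3, 0): total = 438
  South (9, 4): total = 1138
Minimum is at North with total 438 blocks.

North, total 438 blocks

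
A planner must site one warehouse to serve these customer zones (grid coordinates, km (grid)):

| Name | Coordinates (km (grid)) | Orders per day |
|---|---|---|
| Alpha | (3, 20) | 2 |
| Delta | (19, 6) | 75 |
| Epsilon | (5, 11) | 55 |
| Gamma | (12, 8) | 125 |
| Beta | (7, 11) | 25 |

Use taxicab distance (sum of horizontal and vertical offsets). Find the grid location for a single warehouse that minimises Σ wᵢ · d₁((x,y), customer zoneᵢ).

(12, 8)

Manhattan distance separates: Σwᵢ(|x−xᵢ|+|y−yᵢ|) = Σwᵢ|x−xᵢ| + Σwᵢ|y−yᵢ|, so x and y are optimised independently as 1-D weighted medians.
Total weight W = 282; half = 141.
x-coordinate, sorted with cumulative weight:
  x=3 (Alpha, w=2) cum 2
  x=5 (Epsilon, w=55) cum 57
  x=7 (Beta, w=25) cum 82
  x=12 (Gamma, w=125) cum 207  ← median
  x=19 (Delta, w=75) cum 282
⇒ x* = 12
y-coordinate, sorted with cumulative weight:
  y=6 (Delta, w=75) cum 75
  y=8 (Gamma, w=125) cum 200  ← median
  y=11 (Epsilon, w=55) cum 255
  y=11 (Beta, w=25) cum 280
  y=20 (Alpha, w=2) cum 282
⇒ y* = 8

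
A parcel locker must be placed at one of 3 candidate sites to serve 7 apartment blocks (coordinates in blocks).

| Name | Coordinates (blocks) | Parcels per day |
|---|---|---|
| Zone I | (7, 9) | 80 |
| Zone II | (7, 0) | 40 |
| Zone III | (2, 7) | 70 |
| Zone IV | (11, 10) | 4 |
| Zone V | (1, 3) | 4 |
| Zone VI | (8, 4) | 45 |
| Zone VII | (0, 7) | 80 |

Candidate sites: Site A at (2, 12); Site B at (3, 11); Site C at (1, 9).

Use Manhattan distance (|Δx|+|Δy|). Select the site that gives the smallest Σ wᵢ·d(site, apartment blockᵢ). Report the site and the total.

Total weighted distance at each candidate:
  Site A (2, 12): total = 2944
  Site B (3, 11): total = 2606
  Site C (1, 9): total = 2138
Minimum is at Site C with total 2138 blocks.

Site C, total 2138 blocks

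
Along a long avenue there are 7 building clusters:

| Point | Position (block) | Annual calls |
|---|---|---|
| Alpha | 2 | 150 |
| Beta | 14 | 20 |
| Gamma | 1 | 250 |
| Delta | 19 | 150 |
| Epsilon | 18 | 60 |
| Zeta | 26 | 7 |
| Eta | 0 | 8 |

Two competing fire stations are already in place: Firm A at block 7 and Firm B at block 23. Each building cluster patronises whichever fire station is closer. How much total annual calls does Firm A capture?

The indifferent point is the midpoint (7+23)/2 = 15; building clusters left of it (closer to Firm A at 7) go to Firm A, those right go to Firm B.
  Eta at 0 (w=8) → Firm A
  Gamma at 1 (w=250) → Firm A
  Alpha at 2 (w=150) → Firm A
  Beta at 14 (w=20) → Firm A
  Epsilon at 18 (w=60) → Firm B
  Delta at 19 (w=150) → Firm B
  Zeta at 26 (w=7) → Firm B
Firm A captures 428; Firm B captures 217.

428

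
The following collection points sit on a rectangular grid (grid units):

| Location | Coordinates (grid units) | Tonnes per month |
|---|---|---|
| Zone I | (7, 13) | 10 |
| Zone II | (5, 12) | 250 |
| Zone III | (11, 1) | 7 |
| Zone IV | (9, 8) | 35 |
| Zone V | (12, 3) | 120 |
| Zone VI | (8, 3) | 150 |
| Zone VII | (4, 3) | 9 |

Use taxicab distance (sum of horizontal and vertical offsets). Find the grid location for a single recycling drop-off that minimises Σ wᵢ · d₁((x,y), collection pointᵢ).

(8, 8)

Manhattan distance separates: Σwᵢ(|x−xᵢ|+|y−yᵢ|) = Σwᵢ|x−xᵢ| + Σwᵢ|y−yᵢ|, so x and y are optimised independently as 1-D weighted medians.
Total weight W = 581; half = 290.5.
x-coordinate, sorted with cumulative weight:
  x=4 (Zone VII, w=9) cum 9
  x=5 (Zone II, w=250) cum 259
  x=7 (Zone I, w=10) cum 269
  x=8 (Zone VI, w=150) cum 419  ← median
  x=9 (Zone IV, w=35) cum 454
  x=11 (Zone III, w=7) cum 461
  x=12 (Zone V, w=120) cum 581
⇒ x* = 8
y-coordinate, sorted with cumulative weight:
  y=1 (Zone III, w=7) cum 7
  y=3 (Zone V, w=120) cum 127
  y=3 (Zone VI, w=150) cum 277
  y=3 (Zone VII, w=9) cum 286
  y=8 (Zone IV, w=35) cum 321  ← median
  y=12 (Zone II, w=250) cum 571
  y=13 (Zone I, w=10) cum 581
⇒ y* = 8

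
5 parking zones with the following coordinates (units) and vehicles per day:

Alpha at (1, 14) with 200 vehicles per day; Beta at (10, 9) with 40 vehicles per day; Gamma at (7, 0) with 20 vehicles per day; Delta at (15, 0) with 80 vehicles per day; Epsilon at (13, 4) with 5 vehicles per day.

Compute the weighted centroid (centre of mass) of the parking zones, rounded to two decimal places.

(5.81, 9.22)

The minimiser of Σwᵢ‖p−pᵢ‖² is the weighted centroid p* = (Σwᵢpᵢ)/(Σwᵢ).
Σwᵢ = 345.
Σwᵢxᵢ = 200·1 + 40·10 + 20·7 + 80·15 + 5·13 = 2005.
Σwᵢyᵢ = 200·14 + 40·9 + 20·0 + 80·0 + 5·4 = 3180.
x* = 2005/345 = 5.81, y* = 3180/345 = 9.22.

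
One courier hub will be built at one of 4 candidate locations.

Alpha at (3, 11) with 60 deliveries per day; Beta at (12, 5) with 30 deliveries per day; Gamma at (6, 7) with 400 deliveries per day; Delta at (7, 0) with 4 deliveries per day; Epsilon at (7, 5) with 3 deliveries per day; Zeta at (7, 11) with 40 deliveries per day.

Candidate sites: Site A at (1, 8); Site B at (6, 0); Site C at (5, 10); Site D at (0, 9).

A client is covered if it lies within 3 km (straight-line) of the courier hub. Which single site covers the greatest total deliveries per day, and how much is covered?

Site C, covering 100

Coverage radius r = 3 km; a point is covered iff (Δx)²+(Δy)² ≤ 3² = 9.
  Site A (1, 8): covers {none} → 0
  Site B (6, 0): covers {Delta} → 4
  Site C (5, 10): covers {Alpha, Zeta} → 100
  Site D (0, 9): covers {none} → 0
Maximum coverage at Site C: 100 deliveries per day.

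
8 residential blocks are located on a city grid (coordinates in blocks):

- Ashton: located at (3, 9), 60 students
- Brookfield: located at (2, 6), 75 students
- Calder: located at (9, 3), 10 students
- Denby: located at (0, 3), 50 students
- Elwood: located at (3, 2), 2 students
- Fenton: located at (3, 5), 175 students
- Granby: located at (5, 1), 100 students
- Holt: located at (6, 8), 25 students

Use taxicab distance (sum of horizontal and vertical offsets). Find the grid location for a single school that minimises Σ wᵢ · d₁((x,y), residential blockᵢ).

Manhattan distance separates: Σwᵢ(|x−xᵢ|+|y−yᵢ|) = Σwᵢ|x−xᵢ| + Σwᵢ|y−yᵢ|, so x and y are optimised independently as 1-D weighted medians.
Total weight W = 497; half = 248.5.
x-coordinate, sorted with cumulative weight:
  x=0 (Denby, w=50) cum 50
  x=2 (Brookfield, w=75) cum 125
  x=3 (Ashton, w=60) cum 185
  x=3 (Elwood, w=2) cum 187
  x=3 (Fenton, w=175) cum 362  ← median
  x=5 (Granby, w=100) cum 462
  x=6 (Holt, w=25) cum 487
  x=9 (Calder, w=10) cum 497
⇒ x* = 3
y-coordinate, sorted with cumulative weight:
  y=1 (Granby, w=100) cum 100
  y=2 (Elwood, w=2) cum 102
  y=3 (Calder, w=10) cum 112
  y=3 (Denby, w=50) cum 162
  y=5 (Fenton, w=175) cum 337  ← median
  y=6 (Brookfield, w=75) cum 412
  y=8 (Holt, w=25) cum 437
  y=9 (Ashton, w=60) cum 497
⇒ y* = 5

(3, 5)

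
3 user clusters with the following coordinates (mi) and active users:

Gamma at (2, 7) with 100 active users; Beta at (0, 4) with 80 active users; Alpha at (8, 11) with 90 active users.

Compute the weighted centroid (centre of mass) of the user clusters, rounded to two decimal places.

(3.41, 7.44)

The minimiser of Σwᵢ‖p−pᵢ‖² is the weighted centroid p* = (Σwᵢpᵢ)/(Σwᵢ).
Σwᵢ = 270.
Σwᵢxᵢ = 100·2 + 80·0 + 90·8 = 920.
Σwᵢyᵢ = 100·7 + 80·4 + 90·11 = 2010.
x* = 920/270 = 3.41, y* = 2010/270 = 7.44.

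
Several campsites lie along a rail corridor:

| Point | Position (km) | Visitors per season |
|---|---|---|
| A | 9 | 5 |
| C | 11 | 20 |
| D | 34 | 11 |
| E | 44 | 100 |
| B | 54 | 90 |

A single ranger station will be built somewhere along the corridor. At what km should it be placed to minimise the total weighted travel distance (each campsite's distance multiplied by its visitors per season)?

For a sum of weighted absolute distances on a line, the optimum is the weighted median (not the mean). Total weight W = 226; half-weight = 113.
Sort by position and accumulate weight:
  km 9 (A, w=5) → cum 5
  km 11 (C, w=20) → cum 25
  km 34 (D, w=11) → cum 36
  km 44 (E, w=100) → cum 136  ≥ 113 → median here
  km 54 (B, w=90) → cum 226
Optimal location: km 44.

x = 44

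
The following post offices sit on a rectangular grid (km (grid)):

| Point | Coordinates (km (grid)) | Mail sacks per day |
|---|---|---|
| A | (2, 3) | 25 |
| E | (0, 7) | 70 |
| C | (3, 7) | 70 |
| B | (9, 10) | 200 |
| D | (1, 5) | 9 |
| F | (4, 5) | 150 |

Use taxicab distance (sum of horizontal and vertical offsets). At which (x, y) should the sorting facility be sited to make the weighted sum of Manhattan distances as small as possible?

(4, 7)

Manhattan distance separates: Σwᵢ(|x−xᵢ|+|y−yᵢ|) = Σwᵢ|x−xᵢ| + Σwᵢ|y−yᵢ|, so x and y are optimised independently as 1-D weighted medians.
Total weight W = 524; half = 262.
x-coordinate, sorted with cumulative weight:
  x=0 (E, w=70) cum 70
  x=1 (D, w=9) cum 79
  x=2 (A, w=25) cum 104
  x=3 (C, w=70) cum 174
  x=4 (F, w=150) cum 324  ← median
  x=9 (B, w=200) cum 524
⇒ x* = 4
y-coordinate, sorted with cumulative weight:
  y=3 (A, w=25) cum 25
  y=5 (D, w=9) cum 34
  y=5 (F, w=150) cum 184
  y=7 (E, w=70) cum 254
  y=7 (C, w=70) cum 324  ← median
  y=10 (B, w=200) cum 524
⇒ y* = 7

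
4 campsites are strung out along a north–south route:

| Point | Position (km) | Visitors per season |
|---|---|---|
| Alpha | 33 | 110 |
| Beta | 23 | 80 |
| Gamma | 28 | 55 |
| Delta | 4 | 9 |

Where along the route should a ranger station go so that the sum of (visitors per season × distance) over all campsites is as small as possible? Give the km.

For a sum of weighted absolute distances on a line, the optimum is the weighted median (not the mean). Total weight W = 254; half-weight = 127.
Sort by position and accumulate weight:
  km 4 (Delta, w=9) → cum 9
  km 23 (Beta, w=80) → cum 89
  km 28 (Gamma, w=55) → cum 144  ≥ 127 → median here
  km 33 (Alpha, w=110) → cum 254
Optimal location: km 28.

x = 28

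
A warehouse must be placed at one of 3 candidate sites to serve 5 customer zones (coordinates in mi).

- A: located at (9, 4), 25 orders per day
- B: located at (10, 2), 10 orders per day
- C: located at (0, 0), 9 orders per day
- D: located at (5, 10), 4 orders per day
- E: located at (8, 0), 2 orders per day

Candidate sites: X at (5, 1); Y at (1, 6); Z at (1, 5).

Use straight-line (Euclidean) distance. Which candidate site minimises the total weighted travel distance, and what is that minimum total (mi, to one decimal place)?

Total weighted distance at each candidate:
  X (5, 1): total = 264.2
  Y (1, 6): total = 400.5
  Z (1, 5): total = 385.1
Minimum is at X with total 264.2 mi.

X, total 264.2 mi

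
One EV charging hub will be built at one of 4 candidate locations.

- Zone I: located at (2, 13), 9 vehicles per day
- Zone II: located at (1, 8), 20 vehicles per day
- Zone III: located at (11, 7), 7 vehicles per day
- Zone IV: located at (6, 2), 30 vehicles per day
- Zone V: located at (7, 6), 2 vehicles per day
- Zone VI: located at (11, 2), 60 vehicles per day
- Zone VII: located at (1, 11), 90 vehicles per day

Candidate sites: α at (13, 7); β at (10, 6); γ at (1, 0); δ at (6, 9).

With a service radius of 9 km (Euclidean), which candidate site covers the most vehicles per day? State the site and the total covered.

Coverage radius r = 9 km; a point is covered iff (Δx)²+(Δy)² ≤ 9² = 81.
  α (13, 7): covers {Zone III, Zone IV, Zone V, Zone VI} → 99
  β (10, 6): covers {Zone III, Zone IV, Zone V, Zone VI} → 99
  γ (1, 0): covers {Zone II, Zone IV, Zone V} → 52
  δ (6, 9): covers {Zone I, Zone II, Zone III, Zone IV, Zone V, Zone VI, Zone VII} → 218
Maximum coverage at δ: 218 vehicles per day.

δ, covering 218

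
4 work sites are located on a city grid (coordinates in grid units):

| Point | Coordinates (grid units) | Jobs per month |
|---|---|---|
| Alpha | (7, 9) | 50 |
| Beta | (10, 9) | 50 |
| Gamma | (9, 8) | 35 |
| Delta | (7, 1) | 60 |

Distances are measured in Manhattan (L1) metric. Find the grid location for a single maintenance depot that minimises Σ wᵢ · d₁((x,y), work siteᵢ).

(7, 9)

Manhattan distance separates: Σwᵢ(|x−xᵢ|+|y−yᵢ|) = Σwᵢ|x−xᵢ| + Σwᵢ|y−yᵢ|, so x and y are optimised independently as 1-D weighted medians.
Total weight W = 195; half = 97.5.
x-coordinate, sorted with cumulative weight:
  x=7 (Alpha, w=50) cum 50
  x=7 (Delta, w=60) cum 110  ← median
  x=9 (Gamma, w=35) cum 145
  x=10 (Beta, w=50) cum 195
⇒ x* = 7
y-coordinate, sorted with cumulative weight:
  y=1 (Delta, w=60) cum 60
  y=8 (Gamma, w=35) cum 95
  y=9 (Alpha, w=50) cum 145  ← median
  y=9 (Beta, w=50) cum 195
⇒ y* = 9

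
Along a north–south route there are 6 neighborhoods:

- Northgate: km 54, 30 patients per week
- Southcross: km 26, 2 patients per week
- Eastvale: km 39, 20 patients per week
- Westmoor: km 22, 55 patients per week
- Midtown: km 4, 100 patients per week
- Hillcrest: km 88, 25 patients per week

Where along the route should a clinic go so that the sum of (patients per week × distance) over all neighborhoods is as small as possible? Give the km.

For a sum of weighted absolute distances on a line, the optimum is the weighted median (not the mean). Total weight W = 232; half-weight = 116.
Sort by position and accumulate weight:
  km 4 (Midtown, w=100) → cum 100
  km 22 (Westmoor, w=55) → cum 155  ≥ 116 → median here
  km 26 (Southcross, w=2) → cum 157
  km 39 (Eastvale, w=20) → cum 177
  km 54 (Northgate, w=30) → cum 207
  km 88 (Hillcrest, w=25) → cum 232
Optimal location: km 22.

x = 22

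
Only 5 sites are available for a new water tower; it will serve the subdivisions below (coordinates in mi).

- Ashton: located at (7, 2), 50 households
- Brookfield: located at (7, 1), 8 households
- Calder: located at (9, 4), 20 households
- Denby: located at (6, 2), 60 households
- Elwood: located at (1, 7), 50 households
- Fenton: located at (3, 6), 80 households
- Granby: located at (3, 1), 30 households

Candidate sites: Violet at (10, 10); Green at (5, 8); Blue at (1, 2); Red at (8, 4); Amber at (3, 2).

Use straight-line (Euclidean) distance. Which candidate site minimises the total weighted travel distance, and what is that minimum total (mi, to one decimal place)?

Amber, total 1158.7 mi

Total weighted distance at each candidate:
  Violet (10, 10): total = 2622.8
  Green (5, 8): total = 1503.4
  Blue (1, 2): total = 1488.4
  Red (8, 4): total = 1313.3
  Amber (3, 2): total = 1158.7
Minimum is at Amber with total 1158.7 mi.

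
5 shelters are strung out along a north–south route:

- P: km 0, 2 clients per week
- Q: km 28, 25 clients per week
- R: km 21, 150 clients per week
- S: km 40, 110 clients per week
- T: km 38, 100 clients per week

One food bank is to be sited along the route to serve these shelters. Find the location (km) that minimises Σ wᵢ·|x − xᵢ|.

x = 38

For a sum of weighted absolute distances on a line, the optimum is the weighted median (not the mean). Total weight W = 387; half-weight = 193.5.
Sort by position and accumulate weight:
  km 0 (P, w=2) → cum 2
  km 21 (R, w=150) → cum 152
  km 28 (Q, w=25) → cum 177
  km 38 (T, w=100) → cum 277  ≥ 193.5 → median here
  km 40 (S, w=110) → cum 387
Optimal location: km 38.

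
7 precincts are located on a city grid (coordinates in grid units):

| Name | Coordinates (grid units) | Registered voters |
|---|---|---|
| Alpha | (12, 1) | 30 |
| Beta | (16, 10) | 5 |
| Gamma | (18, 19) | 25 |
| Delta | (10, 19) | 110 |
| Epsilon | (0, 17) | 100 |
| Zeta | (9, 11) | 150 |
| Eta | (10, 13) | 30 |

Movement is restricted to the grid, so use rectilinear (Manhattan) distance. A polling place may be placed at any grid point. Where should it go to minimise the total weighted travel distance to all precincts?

Manhattan distance separates: Σwᵢ(|x−xᵢ|+|y−yᵢ|) = Σwᵢ|x−xᵢ| + Σwᵢ|y−yᵢ|, so x and y are optimised independently as 1-D weighted medians.
Total weight W = 450; half = 225.
x-coordinate, sorted with cumulative weight:
  x=0 (Epsilon, w=100) cum 100
  x=9 (Zeta, w=150) cum 250  ← median
  x=10 (Delta, w=110) cum 360
  x=10 (Eta, w=30) cum 390
  x=12 (Alpha, w=30) cum 420
  x=16 (Beta, w=5) cum 425
  x=18 (Gamma, w=25) cum 450
⇒ x* = 9
y-coordinate, sorted with cumulative weight:
  y=1 (Alpha, w=30) cum 30
  y=10 (Beta, w=5) cum 35
  y=11 (Zeta, w=150) cum 185
  y=13 (Eta, w=30) cum 215
  y=17 (Epsilon, w=100) cum 315  ← median
  y=19 (Gamma, w=25) cum 340
  y=19 (Delta, w=110) cum 450
⇒ y* = 17

(9, 17)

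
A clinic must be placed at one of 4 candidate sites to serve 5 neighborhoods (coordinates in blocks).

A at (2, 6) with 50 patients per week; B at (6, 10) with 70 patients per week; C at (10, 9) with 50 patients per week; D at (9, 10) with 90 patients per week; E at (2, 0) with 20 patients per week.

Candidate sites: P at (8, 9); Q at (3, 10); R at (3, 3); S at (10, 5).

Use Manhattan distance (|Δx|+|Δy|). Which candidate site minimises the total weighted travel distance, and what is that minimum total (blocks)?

P, total 1240 blocks

Total weighted distance at each candidate:
  P (8, 9): total = 1240
  Q (3, 10): total = 1620
  R (3, 3): total = 2800
  S (10, 5): total = 2080
Minimum is at P with total 1240 blocks.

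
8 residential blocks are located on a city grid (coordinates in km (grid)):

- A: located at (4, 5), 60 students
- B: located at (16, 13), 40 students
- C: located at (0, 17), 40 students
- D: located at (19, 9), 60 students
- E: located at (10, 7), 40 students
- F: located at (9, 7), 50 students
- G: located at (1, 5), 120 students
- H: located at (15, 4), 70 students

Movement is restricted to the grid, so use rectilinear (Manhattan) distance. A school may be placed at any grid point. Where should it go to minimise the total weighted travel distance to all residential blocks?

Manhattan distance separates: Σwᵢ(|x−xᵢ|+|y−yᵢ|) = Σwᵢ|x−xᵢ| + Σwᵢ|y−yᵢ|, so x and y are optimised independently as 1-D weighted medians.
Total weight W = 480; half = 240.
x-coordinate, sorted with cumulative weight:
  x=0 (C, w=40) cum 40
  x=1 (G, w=120) cum 160
  x=4 (A, w=60) cum 220
  x=9 (F, w=50) cum 270  ← median
  x=10 (E, w=40) cum 310
  x=15 (H, w=70) cum 380
  x=16 (B, w=40) cum 420
  x=19 (D, w=60) cum 480
⇒ x* = 9
y-coordinate, sorted with cumulative weight:
  y=4 (H, w=70) cum 70
  y=5 (A, w=60) cum 130
  y=5 (G, w=120) cum 250  ← median
  y=7 (E, w=40) cum 290
  y=7 (F, w=50) cum 340
  y=9 (D, w=60) cum 400
  y=13 (B, w=40) cum 440
  y=17 (C, w=40) cum 480
⇒ y* = 5

(9, 5)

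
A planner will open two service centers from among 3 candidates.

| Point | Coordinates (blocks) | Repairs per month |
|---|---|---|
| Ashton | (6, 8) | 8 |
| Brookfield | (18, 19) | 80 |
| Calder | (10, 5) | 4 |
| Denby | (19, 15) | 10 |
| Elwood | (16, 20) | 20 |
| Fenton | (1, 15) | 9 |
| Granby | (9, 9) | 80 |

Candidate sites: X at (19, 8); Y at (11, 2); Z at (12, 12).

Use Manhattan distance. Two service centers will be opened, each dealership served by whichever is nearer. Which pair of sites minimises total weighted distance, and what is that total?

{X, Z}, total 1992

Evaluate every pair (each demand assigned to the nearer of the two):
  {X, Z}: total = 1992
  {Y, Z}: total = 2082
  {X, Y}: total = 2361
Best pair: {X, Z} with total 1992.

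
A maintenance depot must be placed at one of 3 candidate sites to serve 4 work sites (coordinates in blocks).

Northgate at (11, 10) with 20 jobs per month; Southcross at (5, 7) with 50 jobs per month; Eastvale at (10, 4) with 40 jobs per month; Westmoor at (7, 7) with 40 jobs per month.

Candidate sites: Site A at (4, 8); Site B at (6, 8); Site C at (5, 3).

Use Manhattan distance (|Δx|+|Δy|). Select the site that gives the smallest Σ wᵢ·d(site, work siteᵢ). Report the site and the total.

Site B, total 640 blocks

Total weighted distance at each candidate:
  Site A (4, 8): total = 840
  Site B (6, 8): total = 640
  Site C (5, 3): total = 940
Minimum is at Site B with total 640 blocks.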